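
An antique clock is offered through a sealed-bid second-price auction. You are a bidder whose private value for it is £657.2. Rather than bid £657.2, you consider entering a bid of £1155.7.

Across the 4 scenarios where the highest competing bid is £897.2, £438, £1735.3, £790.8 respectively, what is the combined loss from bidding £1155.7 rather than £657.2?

£373.6

The deviation costs you only when the competing bid falls strictly between £657.2 and £1155.7; elsewhere both bids give the same outcome.
£897.2: truthful payoff £0, deviation payoff −£240 → loss £240.
£438: outcomes coincide → loss £0.
£1735.3: outcomes coincide → loss £0.
£790.8: truthful payoff £0, deviation payoff −£133.6 → loss £133.6.
Total loss = £240 + £133.6 = £373.6.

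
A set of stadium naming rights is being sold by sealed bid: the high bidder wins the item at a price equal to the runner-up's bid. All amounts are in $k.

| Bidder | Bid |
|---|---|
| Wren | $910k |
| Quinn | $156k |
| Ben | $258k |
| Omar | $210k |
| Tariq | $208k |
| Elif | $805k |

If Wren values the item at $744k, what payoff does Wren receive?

−$61k

Highest bid: Wren at $910k, so Wren wins.
Second-highest bid: Elif at $805k — that is the price the winner pays.
Wren's payoff = value − price = $744k − $805k = −$61k.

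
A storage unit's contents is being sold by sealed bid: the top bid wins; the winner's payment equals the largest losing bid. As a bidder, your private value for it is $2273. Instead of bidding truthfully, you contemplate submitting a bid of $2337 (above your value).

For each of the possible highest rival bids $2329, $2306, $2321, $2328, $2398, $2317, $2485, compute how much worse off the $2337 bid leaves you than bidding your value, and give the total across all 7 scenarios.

$236

The deviation costs you only when the competing bid falls strictly between $2273 and $2337; elsewhere both bids give the same outcome.
$2329: truthful payoff $0, deviation payoff −$56 → loss $56.
$2306: truthful payoff $0, deviation payoff −$33 → loss $33.
$2321: truthful payoff $0, deviation payoff −$48 → loss $48.
$2328: truthful payoff $0, deviation payoff −$55 → loss $55.
$2398: outcomes coincide → loss $0.
$2317: truthful payoff $0, deviation payoff −$44 → loss $44.
$2485: outcomes coincide → loss $0.
Total loss = $56 + $33 + $48 + $55 + $44 = $236.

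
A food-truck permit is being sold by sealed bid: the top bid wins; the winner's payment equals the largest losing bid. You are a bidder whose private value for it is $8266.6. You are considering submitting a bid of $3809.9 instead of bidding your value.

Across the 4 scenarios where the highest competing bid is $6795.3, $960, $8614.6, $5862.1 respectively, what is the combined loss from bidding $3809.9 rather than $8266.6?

$3875.8

The deviation costs you only when the competing bid falls strictly between $3809.9 and $8266.6; elsewhere both bids give the same outcome.
$6795.3: truthful payoff $1471.3, deviation payoff $0 → loss $1471.3.
$960: outcomes coincide → loss $0.
$8614.6: outcomes coincide → loss $0.
$5862.1: truthful payoff $2404.5, deviation payoff $0 → loss $2404.5.
Total loss = $1471.3 + $2404.5 = $3875.8.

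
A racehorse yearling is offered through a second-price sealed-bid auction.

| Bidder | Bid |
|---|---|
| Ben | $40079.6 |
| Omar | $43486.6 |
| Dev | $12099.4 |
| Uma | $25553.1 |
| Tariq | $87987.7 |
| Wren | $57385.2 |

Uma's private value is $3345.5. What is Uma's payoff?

$0

Highest bid: Tariq at $87987.7, so Tariq wins.
Second-highest bid: Wren at $57385.2 — that is the price the winner pays.
Uma did not win, so Uma pays nothing and receives nothing: payoff $0.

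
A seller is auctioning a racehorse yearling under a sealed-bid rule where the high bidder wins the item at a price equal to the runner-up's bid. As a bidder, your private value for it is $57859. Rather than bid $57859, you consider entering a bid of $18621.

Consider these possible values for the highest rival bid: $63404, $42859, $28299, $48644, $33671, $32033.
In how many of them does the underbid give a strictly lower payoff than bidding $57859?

5

The deviation hurts exactly when the highest competing bid lies strictly between $18621 and $57859 — underbidding then forfeits a profitable win.
$63404: above both → same outcome either way.
$42859: inside the interval → strictly worse (loss $15000).
$28299: inside the interval → strictly worse (loss $29560).
$48644: inside the interval → strictly worse (loss $9215).
$33671: inside the interval → strictly worse (loss $24188).
$32033: inside the interval → strictly worse (loss $25826).
Count: 5.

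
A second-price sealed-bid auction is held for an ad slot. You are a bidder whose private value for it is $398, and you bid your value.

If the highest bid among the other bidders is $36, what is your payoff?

$362

Your bid $398 exceeds the highest competing bid $36, so you win.
In a second-price auction the winner pays the second-highest bid, $36.
Payoff = value − price = $398 − $36 = $362.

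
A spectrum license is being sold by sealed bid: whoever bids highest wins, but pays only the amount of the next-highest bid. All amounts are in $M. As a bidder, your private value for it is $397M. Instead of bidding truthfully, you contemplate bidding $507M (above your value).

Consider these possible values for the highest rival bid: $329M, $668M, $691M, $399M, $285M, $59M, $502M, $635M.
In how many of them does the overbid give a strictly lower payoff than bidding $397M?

2

The deviation hurts exactly when the highest competing bid lies strictly between $397M and $507M — overbidding then wins at a price above your value.
$329M: below both → same outcome either way.
$668M: above both → same outcome either way.
$691M: above both → same outcome either way.
$399M: inside the interval → strictly worse (loss $2M).
$285M: below both → same outcome either way.
$59M: below both → same outcome either way.
$502M: inside the interval → strictly worse (loss $105M).
$635M: above both → same outcome either way.
Count: 2.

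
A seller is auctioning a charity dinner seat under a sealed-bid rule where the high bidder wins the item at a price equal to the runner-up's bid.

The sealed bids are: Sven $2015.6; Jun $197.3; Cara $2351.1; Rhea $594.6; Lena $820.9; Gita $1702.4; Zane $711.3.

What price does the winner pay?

$2015.6

Highest bid: Cara at $2351.1, so Cara wins.
Second-highest bid: Sven at $2015.6 — that is the price the winner pays.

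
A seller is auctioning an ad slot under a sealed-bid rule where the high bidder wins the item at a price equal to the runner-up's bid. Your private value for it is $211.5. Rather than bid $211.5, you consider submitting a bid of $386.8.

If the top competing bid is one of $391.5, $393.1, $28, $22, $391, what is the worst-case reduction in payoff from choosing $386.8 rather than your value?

$391.5: same outcome either way → loss $0.
$393.1: same outcome either way → loss $0.
$28: same outcome either way → loss $0.
$22: same outcome either way → loss $0.
$391: same outcome either way → loss $0.
Maximum loss: $0.

$0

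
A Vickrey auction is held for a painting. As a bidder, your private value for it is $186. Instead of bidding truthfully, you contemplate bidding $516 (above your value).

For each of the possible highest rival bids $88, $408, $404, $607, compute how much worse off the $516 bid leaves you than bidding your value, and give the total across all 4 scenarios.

$440

The deviation costs you only when the competing bid falls strictly between $186 and $516; elsewhere both bids give the same outcome.
$88: outcomes coincide → loss $0.
$408: truthful payoff $0, deviation payoff −$222 → loss $222.
$404: truthful payoff $0, deviation payoff −$218 → loss $218.
$607: outcomes coincide → loss $0.
Total loss = $222 + $218 = $440.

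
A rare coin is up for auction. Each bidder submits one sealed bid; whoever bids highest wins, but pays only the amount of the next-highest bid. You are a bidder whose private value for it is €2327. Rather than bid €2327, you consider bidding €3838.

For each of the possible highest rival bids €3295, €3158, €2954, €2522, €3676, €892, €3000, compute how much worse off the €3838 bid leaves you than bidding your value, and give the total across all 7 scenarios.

The deviation costs you only when the competing bid falls strictly between €2327 and €3838; elsewhere both bids give the same outcome.
€3295: truthful payoff €0, deviation payoff −€968 → loss €968.
€3158: truthful payoff €0, deviation payoff −€831 → loss €831.
€2954: truthful payoff €0, deviation payoff −€627 → loss €627.
€2522: truthful payoff €0, deviation payoff −€195 → loss €195.
€3676: truthful payoff €0, deviation payoff −€1349 → loss €1349.
€892: outcomes coincide → loss €0.
€3000: truthful payoff €0, deviation payoff −€673 → loss €673.
Total loss = €968 + €831 + €627 + €195 + €1349 + €673 = €4643.

€4643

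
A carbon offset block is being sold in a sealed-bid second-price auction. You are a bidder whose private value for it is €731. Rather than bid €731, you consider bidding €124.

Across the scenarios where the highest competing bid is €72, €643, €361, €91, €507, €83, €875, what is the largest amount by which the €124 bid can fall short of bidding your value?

€370

€72: same outcome either way → loss €0.
€643: truthful gives €88, deviation gives €0 → loss €88.
€361: truthful gives €370, deviation gives €0 → loss €370.
€91: same outcome either way → loss €0.
€507: truthful gives €224, deviation gives €0 → loss €224.
€83: same outcome either way → loss €0.
€875: same outcome either way → loss €0.
Maximum loss: €370.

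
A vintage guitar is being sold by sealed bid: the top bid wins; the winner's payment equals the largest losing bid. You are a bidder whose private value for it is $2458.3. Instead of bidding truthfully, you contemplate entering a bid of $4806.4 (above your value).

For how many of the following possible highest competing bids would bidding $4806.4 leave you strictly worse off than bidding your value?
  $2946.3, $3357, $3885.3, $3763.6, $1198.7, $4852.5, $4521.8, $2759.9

The deviation hurts exactly when the highest competing bid lies strictly between $2458.3 and $4806.4 — overbidding then wins at a price above your value.
$2946.3: inside the interval → strictly worse (loss $488).
$3357: inside the interval → strictly worse (loss $898.7).
$3885.3: inside the interval → strictly worse (loss $1427).
$3763.6: inside the interval → strictly worse (loss $1305.3).
$1198.7: below both → same outcome either way.
$4852.5: above both → same outcome either way.
$4521.8: inside the interval → strictly worse (loss $2063.5).
$2759.9: inside the interval → strictly worse (loss $301.6).
Count: 6.

6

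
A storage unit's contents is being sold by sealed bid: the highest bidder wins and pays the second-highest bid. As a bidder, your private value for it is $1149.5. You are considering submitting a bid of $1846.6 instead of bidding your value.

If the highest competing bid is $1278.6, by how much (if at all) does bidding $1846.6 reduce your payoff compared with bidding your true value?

Bidding your value $1149.5: you lose (since $1149.5 < $1278.6). Payoff $0.
Bidding $1846.6: you win and pay $1278.6. Payoff $1149.5 − $1278.6 = −$129.1.
The competing bid $1278.6 lies between your value and your inflated bid, so overbidding wins an item priced above your value.
Loss from deviating = $0 − (−$129.1) = $129.1.

$129.1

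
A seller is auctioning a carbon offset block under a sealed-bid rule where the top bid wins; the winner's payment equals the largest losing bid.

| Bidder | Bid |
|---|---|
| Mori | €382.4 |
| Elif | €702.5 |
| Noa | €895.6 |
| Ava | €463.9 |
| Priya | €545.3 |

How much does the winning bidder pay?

€702.5

Highest bid: Noa at €895.6, so Noa wins.
Second-highest bid: Elif at €702.5 — that is the price the winner pays.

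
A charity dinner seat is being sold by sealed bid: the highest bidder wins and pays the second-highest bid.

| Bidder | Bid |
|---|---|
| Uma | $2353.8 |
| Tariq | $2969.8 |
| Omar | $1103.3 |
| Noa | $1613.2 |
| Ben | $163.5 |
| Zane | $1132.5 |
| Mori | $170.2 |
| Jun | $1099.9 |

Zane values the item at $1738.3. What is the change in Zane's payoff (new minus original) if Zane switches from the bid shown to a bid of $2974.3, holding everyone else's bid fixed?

−$1231.5

The highest bid among the other bidders is $2969.8; Zane's bid doesn't change that.
Original bid $1132.5: Zane is not highest (top rival bid is $2969.8); payoff $0.
Alternative bid $2974.3: Zane is highest, pays the top rival bid $2969.8; payoff $1738.3 − $2969.8 = −$1231.5.
Change in payoff = −$1231.5 − ($0) = −$1231.5.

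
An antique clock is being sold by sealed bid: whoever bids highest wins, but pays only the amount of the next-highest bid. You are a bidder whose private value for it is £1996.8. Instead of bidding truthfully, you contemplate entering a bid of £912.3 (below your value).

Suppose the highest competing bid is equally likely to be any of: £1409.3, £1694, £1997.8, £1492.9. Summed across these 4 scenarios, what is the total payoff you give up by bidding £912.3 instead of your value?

£1394.2

The deviation costs you only when the competing bid falls strictly between £912.3 and £1996.8; elsewhere both bids give the same outcome.
£1409.3: truthful payoff £587.5, deviation payoff £0 → loss £587.5.
£1694: truthful payoff £302.8, deviation payoff £0 → loss £302.8.
£1997.8: outcomes coincide → loss £0.
£1492.9: truthful payoff £503.9, deviation payoff £0 → loss £503.9.
Total loss = £587.5 + £302.8 + £503.9 = £1394.2.
Truthful bidding weakly dominates here: raising your bid can only win items priced above your value, and lowering it can only forfeit items priced below.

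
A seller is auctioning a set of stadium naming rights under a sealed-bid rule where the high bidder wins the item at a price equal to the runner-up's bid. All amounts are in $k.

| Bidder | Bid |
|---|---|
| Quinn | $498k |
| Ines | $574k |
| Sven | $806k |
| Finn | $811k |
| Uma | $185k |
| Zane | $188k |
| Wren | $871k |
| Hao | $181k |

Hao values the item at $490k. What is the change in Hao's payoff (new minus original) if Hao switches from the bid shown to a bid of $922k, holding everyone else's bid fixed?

−$381k

The highest bid among the other bidders is $871k; Hao's bid doesn't change that.
Original bid $181k: Hao is not highest (top rival bid is $871k); payoff $0k.
Alternative bid $922k: Hao is highest, pays the top rival bid $871k; payoff $490k − $871k = −$381k.
Change in payoff = −$381k − ($0k) = −$381k.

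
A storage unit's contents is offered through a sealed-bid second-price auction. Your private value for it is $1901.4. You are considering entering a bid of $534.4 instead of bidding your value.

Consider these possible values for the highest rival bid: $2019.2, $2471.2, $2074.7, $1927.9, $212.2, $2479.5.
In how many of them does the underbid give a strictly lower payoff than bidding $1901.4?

The deviation hurts exactly when the highest competing bid lies strictly between $534.4 and $1901.4 — underbidding then forfeits a profitable win.
$2019.2: above both → same outcome either way.
$2471.2: above both → same outcome either way.
$2074.7: above both → same outcome either way.
$1927.9: above both → same outcome either way.
$212.2: below both → same outcome either way.
$2479.5: above both → same outcome either way.
Count: 0.

0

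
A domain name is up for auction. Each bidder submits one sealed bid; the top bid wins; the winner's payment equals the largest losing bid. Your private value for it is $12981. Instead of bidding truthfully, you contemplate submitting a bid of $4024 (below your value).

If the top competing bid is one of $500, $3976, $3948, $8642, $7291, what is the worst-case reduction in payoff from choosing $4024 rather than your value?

$5690

$500: same outcome either way → loss $0.
$3976: same outcome either way → loss $0.
$3948: same outcome either way → loss $0.
$8642: truthful gives $4339, deviation gives $0 → loss $4339.
$7291: truthful gives $5690, deviation gives $0 → loss $5690.
Maximum loss: $5690.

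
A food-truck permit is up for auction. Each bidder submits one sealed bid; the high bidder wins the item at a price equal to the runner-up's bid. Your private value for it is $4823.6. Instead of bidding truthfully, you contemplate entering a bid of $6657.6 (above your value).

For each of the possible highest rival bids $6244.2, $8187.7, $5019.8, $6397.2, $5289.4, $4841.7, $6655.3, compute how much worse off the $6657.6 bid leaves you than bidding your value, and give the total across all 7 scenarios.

$5506

The deviation costs you only when the competing bid falls strictly between $4823.6 and $6657.6; elsewhere both bids give the same outcome.
$6244.2: truthful payoff $0, deviation payoff −$1420.6 → loss $1420.6.
$8187.7: outcomes coincide → loss $0.
$5019.8: truthful payoff $0, deviation payoff −$196.2 → loss $196.2.
$6397.2: truthful payoff $0, deviation payoff −$1573.6 → loss $1573.6.
$5289.4: truthful payoff $0, deviation payoff −$465.8 → loss $465.8.
$4841.7: truthful payoff $0, deviation payoff −$18.1 → loss $18.1.
$6655.3: truthful payoff $0, deviation payoff −$1831.7 → loss $1831.7.
Total loss = $1420.6 + $196.2 + $1573.6 + $465.8 + $18.1 + $1831.7 = $5506.
Because the price is fixed by the runner-up's bid, deviating from your value can only change a good outcome into a bad one — never the reverse.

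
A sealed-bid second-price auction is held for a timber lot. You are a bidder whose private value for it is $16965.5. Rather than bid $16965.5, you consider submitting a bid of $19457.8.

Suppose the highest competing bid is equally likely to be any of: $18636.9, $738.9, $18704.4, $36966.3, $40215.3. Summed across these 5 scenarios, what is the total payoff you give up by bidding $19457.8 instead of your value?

$3410.3

The deviation costs you only when the competing bid falls strictly between $16965.5 and $19457.8; elsewhere both bids give the same outcome.
$18636.9: truthful payoff $0, deviation payoff −$1671.4 → loss $1671.4.
$738.9: outcomes coincide → loss $0.
$18704.4: truthful payoff $0, deviation payoff −$1738.9 → loss $1738.9.
$36966.3: outcomes coincide → loss $0.
$40215.3: outcomes coincide → loss $0.
Total loss = $1671.4 + $1738.9 = $3410.3.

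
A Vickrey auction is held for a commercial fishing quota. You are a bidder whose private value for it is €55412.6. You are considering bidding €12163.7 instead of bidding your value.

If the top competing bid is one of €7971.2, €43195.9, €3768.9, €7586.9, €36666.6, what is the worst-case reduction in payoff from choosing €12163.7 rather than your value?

€18746

€7971.2: same outcome either way → loss €0.
€43195.9: truthful gives €12216.7, deviation gives €0 → loss €12216.7.
€3768.9: same outcome either way → loss €0.
€7586.9: same outcome either way → loss €0.
€36666.6: truthful gives €18746, deviation gives €0 → loss €18746.
Maximum loss: €18746.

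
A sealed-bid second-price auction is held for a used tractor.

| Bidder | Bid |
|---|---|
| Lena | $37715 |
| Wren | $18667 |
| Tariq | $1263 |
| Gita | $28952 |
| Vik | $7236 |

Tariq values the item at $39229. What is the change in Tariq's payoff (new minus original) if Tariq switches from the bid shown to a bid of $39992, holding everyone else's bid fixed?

The highest bid among the other bidders is $37715; Tariq's bid doesn't change that.
Original bid $1263: Tariq is not highest (top rival bid is $37715); payoff $0.
Alternative bid $39992: Tariq is highest, pays the top rival bid $37715; payoff $39229 − $37715 = $1514.
Change in payoff = $1514 − ($0) = $1514.

$1514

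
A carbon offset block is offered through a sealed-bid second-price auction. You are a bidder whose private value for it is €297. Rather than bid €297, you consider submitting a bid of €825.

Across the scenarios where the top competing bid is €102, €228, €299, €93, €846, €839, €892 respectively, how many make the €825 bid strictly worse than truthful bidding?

1

The deviation hurts exactly when the highest competing bid lies strictly between €297 and €825 — overbidding then wins at a price above your value.
€102: below both → same outcome either way.
€228: below both → same outcome either way.
€299: inside the interval → strictly worse (loss €2).
€93: below both → same outcome either way.
€846: above both → same outcome either way.
€839: above both → same outcome either way.
€892: above both → same outcome either way.
Count: 1.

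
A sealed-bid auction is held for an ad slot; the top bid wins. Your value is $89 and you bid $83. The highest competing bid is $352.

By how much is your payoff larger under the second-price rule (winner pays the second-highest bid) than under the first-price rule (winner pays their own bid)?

$0

Your bid $83 is below $352, so you lose under either rule.
Payoff is $0 in both cases; difference = $0.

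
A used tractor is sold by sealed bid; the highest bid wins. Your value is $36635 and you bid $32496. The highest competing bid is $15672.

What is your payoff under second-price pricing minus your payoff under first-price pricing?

You have the highest bid, so you win under either rule.
Second-price: pay $15672 → payoff $20963.
First-price: pay your own bid $32496 → payoff $4139.
Difference = $20963 − ($4139) = $16824.

$16824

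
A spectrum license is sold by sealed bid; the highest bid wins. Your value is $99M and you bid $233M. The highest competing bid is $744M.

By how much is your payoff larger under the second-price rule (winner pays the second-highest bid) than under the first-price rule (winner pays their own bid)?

$0M

Your bid $233M is below $744M, so you lose under either rule.
Payoff is $0M in both cases; difference = $0M.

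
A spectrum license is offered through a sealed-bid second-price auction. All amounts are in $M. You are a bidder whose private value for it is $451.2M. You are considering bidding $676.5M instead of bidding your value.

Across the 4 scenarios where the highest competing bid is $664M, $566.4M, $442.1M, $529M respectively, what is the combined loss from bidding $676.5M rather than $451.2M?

$405.8M

The deviation costs you only when the competing bid falls strictly between $451.2M and $676.5M; elsewhere both bids give the same outcome.
$664M: truthful payoff $0M, deviation payoff −$212.8M → loss $212.8M.
$566.4M: truthful payoff $0M, deviation payoff −$115.2M → loss $115.2M.
$442.1M: outcomes coincide → loss $0M.
$529M: truthful payoff $0M, deviation payoff −$77.8M → loss $77.8M.
Total loss = $212.8M + $115.2M + $77.8M = $405.8M.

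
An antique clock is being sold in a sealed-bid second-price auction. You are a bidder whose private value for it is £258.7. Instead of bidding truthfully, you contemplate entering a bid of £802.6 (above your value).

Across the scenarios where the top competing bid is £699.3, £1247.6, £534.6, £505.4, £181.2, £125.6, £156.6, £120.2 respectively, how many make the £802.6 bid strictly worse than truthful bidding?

The deviation hurts exactly when the highest competing bid lies strictly between £258.7 and £802.6 — overbidding then wins at a price above your value.
£699.3: inside the interval → strictly worse (loss £440.6).
£1247.6: above both → same outcome either way.
£534.6: inside the interval → strictly worse (loss £275.9).
£505.4: inside the interval → strictly worse (loss £246.7).
£181.2: below both → same outcome either way.
£125.6: below both → same outcome either way.
£156.6: below both → same outcome either way.
£120.2: below both → same outcome either way.
Count: 3.

3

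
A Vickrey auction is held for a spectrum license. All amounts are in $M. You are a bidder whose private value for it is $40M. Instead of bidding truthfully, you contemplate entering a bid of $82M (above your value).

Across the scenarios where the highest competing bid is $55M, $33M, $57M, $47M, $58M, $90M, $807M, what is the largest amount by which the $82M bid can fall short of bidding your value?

$55M: truthful gives $0M, deviation gives −$15M → loss $15M.
$33M: same outcome either way → loss $0M.
$57M: truthful gives $0M, deviation gives −$17M → loss $17M.
$47M: truthful gives $0M, deviation gives −$7M → loss $7M.
$58M: truthful gives $0M, deviation gives −$18M → loss $18M.
$90M: same outcome either way → loss $0M.
$807M: same outcome either way → loss $0M.
Maximum loss: $18M.

$18M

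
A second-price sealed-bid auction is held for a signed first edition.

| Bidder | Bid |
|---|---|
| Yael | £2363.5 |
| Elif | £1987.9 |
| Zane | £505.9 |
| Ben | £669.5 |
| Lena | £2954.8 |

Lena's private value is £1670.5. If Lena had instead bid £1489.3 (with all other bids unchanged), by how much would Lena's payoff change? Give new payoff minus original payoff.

£693

The highest bid among the other bidders is £2363.5; Lena's bid doesn't change that.
Original bid £2954.8: Lena is highest, pays the top rival bid £2363.5; payoff £1670.5 − £2363.5 = −£693.
Alternative bid £1489.3: Lena is not highest (top rival bid is £2363.5); payoff £0.
Change in payoff = £0 − (−£693) = £693.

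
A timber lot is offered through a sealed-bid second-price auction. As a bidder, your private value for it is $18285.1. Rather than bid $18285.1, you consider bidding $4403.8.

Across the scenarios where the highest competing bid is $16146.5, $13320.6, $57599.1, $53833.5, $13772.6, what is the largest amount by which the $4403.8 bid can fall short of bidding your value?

$4964.5

$16146.5: truthful gives $2138.6, deviation gives $0 → loss $2138.6.
$13320.6: truthful gives $4964.5, deviation gives $0 → loss $4964.5.
$57599.1: same outcome either way → loss $0.
$53833.5: same outcome either way → loss $0.
$13772.6: truthful gives $4512.5, deviation gives $0 → loss $4512.5.
Maximum loss: $4964.5.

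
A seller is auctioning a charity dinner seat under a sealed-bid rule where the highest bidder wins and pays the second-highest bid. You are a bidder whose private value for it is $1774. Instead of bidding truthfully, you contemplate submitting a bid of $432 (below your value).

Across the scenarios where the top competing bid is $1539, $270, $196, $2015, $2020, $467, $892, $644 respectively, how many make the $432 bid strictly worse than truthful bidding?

4

The deviation hurts exactly when the highest competing bid lies strictly between $432 and $1774 — underbidding then forfeits a profitable win.
$1539: inside the interval → strictly worse (loss $235).
$270: below both → same outcome either way.
$196: below both → same outcome either way.
$2015: above both → same outcome either way.
$2020: above both → same outcome either way.
$467: inside the interval → strictly worse (loss $1307).
$892: inside the interval → strictly worse (loss $882).
$644: inside the interval → strictly worse (loss $1130).
Count: 4.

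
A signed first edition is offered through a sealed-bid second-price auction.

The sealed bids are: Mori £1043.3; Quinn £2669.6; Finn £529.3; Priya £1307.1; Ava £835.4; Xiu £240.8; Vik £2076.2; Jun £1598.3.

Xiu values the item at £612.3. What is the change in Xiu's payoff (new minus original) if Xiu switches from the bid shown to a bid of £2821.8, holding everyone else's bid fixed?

The highest bid among the other bidders is £2669.6; Xiu's bid doesn't change that.
Original bid £240.8: Xiu is not highest (top rival bid is £2669.6); payoff £0.
Alternative bid £2821.8: Xiu is highest, pays the top rival bid £2669.6; payoff £612.3 − £2669.6 = −£2057.3.
Change in payoff = −£2057.3 − (£0) = −£2057.3.

−£2057.3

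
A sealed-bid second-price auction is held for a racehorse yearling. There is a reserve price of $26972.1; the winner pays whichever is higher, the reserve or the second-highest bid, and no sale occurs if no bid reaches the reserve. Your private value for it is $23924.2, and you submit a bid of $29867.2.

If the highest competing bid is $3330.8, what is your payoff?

−$3047.9

Your bid $29867.2 is the highest and exceeds the reserve.
Price = max(second-highest bid, reserve) = max($3330.8, $26972.1) = $26972.1.
Payoff = $23924.2 − $26972.1 = −$3047.9.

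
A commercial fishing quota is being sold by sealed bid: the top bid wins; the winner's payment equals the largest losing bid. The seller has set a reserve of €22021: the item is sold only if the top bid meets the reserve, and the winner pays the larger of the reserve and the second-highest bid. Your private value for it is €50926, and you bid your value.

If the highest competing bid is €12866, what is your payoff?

€28905

Your bid €50926 is the highest and exceeds the reserve.
Price = max(second-highest bid, reserve) = max(€12866, €22021) = €22021.
Payoff = €50926 − €22021 = €28905.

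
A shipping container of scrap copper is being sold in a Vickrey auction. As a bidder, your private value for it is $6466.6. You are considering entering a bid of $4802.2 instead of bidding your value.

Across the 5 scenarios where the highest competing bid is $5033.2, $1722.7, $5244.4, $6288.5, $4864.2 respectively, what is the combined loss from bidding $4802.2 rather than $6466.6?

$4436.1

The deviation costs you only when the competing bid falls strictly between $4802.2 and $6466.6; elsewhere both bids give the same outcome.
$5033.2: truthful payoff $1433.4, deviation payoff $0 → loss $1433.4.
$1722.7: outcomes coincide → loss $0.
$5244.4: truthful payoff $1222.2, deviation payoff $0 → loss $1222.2.
$6288.5: truthful payoff $178.1, deviation payoff $0 → loss $178.1.
$4864.2: truthful payoff $1602.4, deviation payoff $0 → loss $1602.4.
Total loss = $1433.4 + $1222.2 + $178.1 + $1602.4 = $4436.1.
Truthful bidding weakly dominates here: raising your bid can only win items priced above your value, and lowering it can only forfeit items priced below.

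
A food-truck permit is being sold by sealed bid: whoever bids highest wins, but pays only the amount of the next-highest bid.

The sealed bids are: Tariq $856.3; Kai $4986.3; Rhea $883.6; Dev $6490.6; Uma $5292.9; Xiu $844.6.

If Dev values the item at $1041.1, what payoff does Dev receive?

−$4251.8

Highest bid: Dev at $6490.6, so Dev wins.
Second-highest bid: Uma at $5292.9 — that is the price the winner pays.
Dev's payoff = value − price = $1041.1 − $5292.9 = −$4251.8.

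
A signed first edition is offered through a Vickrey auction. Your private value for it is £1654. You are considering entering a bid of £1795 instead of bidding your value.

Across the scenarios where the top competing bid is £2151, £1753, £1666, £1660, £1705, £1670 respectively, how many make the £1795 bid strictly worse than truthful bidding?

The deviation hurts exactly when the highest competing bid lies strictly between £1654 and £1795 — overbidding then wins at a price above your value.
£2151: above both → same outcome either way.
£1753: inside the interval → strictly worse (loss £99).
£1666: inside the interval → strictly worse (loss £12).
£1660: inside the interval → strictly worse (loss £6).
£1705: inside the interval → strictly worse (loss £51).
£1670: inside the interval → strictly worse (loss £16).
Count: 5.

5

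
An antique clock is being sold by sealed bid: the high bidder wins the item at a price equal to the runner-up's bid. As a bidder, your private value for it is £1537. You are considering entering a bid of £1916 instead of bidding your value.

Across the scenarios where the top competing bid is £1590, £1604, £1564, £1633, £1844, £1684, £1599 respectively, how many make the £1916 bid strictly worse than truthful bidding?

7

The deviation hurts exactly when the highest competing bid lies strictly between £1537 and £1916 — overbidding then wins at a price above your value.
£1590: inside the interval → strictly worse (loss £53).
£1604: inside the interval → strictly worse (loss £67).
£1564: inside the interval → strictly worse (loss £27).
£1633: inside the interval → strictly worse (loss £96).
£1844: inside the interval → strictly worse (loss £307).
£1684: inside the interval → strictly worse (loss £147).
£1599: inside the interval → strictly worse (loss £62).
Count: 7.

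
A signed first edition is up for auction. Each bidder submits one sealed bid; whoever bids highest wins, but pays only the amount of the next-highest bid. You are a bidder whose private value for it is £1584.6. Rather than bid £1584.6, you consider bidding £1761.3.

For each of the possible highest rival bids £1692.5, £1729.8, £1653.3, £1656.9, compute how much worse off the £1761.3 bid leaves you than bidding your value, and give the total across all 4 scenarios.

The deviation costs you only when the competing bid falls strictly between £1584.6 and £1761.3; elsewhere both bids give the same outcome.
£1692.5: truthful payoff £0, deviation payoff −£107.9 → loss £107.9.
£1729.8: truthful payoff £0, deviation payoff −£145.2 → loss £145.2.
£1653.3: truthful payoff £0, deviation payoff −£68.7 → loss £68.7.
£1656.9: truthful payoff £0, deviation payoff −£72.3 → loss £72.3.
Total loss = £107.9 + £145.2 + £68.7 + £72.3 = £394.1.
In a second-price auction your bid sets only whether you win, not what you pay, so bidding your true value is weakly dominant.

£394.1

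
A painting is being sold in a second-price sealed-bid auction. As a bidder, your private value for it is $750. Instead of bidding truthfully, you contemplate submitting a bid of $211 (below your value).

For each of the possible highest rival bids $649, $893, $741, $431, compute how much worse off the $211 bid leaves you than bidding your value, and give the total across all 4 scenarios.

The deviation costs you only when the competing bid falls strictly between $211 and $750; elsewhere both bids give the same outcome.
$649: truthful payoff $101, deviation payoff $0 → loss $101.
$893: outcomes coincide → loss $0.
$741: truthful payoff $9, deviation payoff $0 → loss $9.
$431: truthful payoff $319, deviation payoff $0 → loss $319.
Total loss = $101 + $9 + $319 = $429.

$429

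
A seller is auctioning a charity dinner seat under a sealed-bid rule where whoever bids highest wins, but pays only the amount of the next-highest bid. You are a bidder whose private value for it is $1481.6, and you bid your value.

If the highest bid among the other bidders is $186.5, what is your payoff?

Your bid $1481.6 exceeds the highest competing bid $186.5, so you win.
In a second-price auction the winner pays the second-highest bid, $186.5.
Payoff = value − price = $1481.6 − $186.5 = $1295.1.

$1295.1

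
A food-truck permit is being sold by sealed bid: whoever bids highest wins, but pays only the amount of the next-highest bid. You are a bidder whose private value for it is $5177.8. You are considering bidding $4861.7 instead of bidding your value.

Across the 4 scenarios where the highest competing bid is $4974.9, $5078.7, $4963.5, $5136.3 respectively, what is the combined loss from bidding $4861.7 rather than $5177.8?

The deviation costs you only when the competing bid falls strictly between $4861.7 and $5177.8; elsewhere both bids give the same outcome.
$4974.9: truthful payoff $202.9, deviation payoff $0 → loss $202.9.
$5078.7: truthful payoff $99.1, deviation payoff $0 → loss $99.1.
$4963.5: truthful payoff $214.3, deviation payoff $0 → loss $214.3.
$5136.3: truthful payoff $41.5, deviation payoff $0 → loss $41.5.
Total loss = $202.9 + $99.1 + $214.3 + $41.5 = $557.8.

$557.8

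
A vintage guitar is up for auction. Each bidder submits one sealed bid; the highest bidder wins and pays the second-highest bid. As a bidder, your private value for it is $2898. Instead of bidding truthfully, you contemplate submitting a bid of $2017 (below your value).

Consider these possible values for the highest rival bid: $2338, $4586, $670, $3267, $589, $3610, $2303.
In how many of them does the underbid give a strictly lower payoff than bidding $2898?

The deviation hurts exactly when the highest competing bid lies strictly between $2017 and $2898 — underbidding then forfeits a profitable win.
$2338: inside the interval → strictly worse (loss $560).
$4586: above both → same outcome either way.
$670: below both → same outcome either way.
$3267: above both → same outcome either way.
$589: below both → same outcome either way.
$3610: above both → same outcome either way.
$2303: inside the interval → strictly worse (loss $595).
Count: 2.

2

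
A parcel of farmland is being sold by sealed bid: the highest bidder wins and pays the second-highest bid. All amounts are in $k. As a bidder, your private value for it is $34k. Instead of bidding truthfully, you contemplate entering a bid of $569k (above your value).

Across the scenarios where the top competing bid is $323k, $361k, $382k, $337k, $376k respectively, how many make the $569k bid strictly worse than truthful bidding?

The deviation hurts exactly when the highest competing bid lies strictly between $34k and $569k — overbidding then wins at a price above your value.
$323k: inside the interval → strictly worse (loss $289k).
$361k: inside the interval → strictly worse (loss $327k).
$382k: inside the interval → strictly worse (loss $348k).
$337k: inside the interval → strictly worse (loss $303k).
$376k: inside the interval → strictly worse (loss $342k).
Count: 5.

5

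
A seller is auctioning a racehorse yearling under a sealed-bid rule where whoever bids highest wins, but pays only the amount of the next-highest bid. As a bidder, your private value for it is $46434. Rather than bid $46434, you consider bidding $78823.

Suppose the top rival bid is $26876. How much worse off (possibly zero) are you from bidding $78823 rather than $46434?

$0

Bidding your value $46434: you win (since $46434 > $26876) and pay $26876. Payoff $19558.
Bidding $78823: you win and pay $26876. Payoff $46434 − $26876 = $19558.
Difference = $19558 − $19558 = $0; both bids lead to the same outcome because the competing bid is below both your value and your alternative bid.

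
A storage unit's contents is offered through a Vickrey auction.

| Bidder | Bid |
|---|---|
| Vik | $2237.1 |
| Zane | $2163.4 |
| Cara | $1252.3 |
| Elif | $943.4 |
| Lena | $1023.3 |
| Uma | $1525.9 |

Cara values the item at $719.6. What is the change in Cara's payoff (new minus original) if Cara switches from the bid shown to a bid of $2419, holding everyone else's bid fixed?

The highest bid among the other bidders is $2237.1; Cara's bid doesn't change that.
Original bid $1252.3: Cara is not highest (top rival bid is $2237.1); payoff $0.
Alternative bid $2419: Cara is highest, pays the top rival bid $2237.1; payoff $719.6 − $2237.1 = −$1517.5.
Change in payoff = −$1517.5 − ($0) = −$1517.5.

−$1517.5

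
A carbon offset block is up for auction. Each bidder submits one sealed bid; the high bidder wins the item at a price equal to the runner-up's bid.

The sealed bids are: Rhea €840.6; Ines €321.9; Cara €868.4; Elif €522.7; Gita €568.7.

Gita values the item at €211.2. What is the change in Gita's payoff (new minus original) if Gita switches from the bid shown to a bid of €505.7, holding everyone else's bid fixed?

The highest bid among the other bidders is €868.4; Gita's bid doesn't change that.
Original bid €568.7: Gita is not highest (top rival bid is €868.4); payoff €0.
Alternative bid €505.7: Gita is not highest (top rival bid is €868.4); payoff €0.
Change in payoff = €0 − (€0) = €0.

€0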